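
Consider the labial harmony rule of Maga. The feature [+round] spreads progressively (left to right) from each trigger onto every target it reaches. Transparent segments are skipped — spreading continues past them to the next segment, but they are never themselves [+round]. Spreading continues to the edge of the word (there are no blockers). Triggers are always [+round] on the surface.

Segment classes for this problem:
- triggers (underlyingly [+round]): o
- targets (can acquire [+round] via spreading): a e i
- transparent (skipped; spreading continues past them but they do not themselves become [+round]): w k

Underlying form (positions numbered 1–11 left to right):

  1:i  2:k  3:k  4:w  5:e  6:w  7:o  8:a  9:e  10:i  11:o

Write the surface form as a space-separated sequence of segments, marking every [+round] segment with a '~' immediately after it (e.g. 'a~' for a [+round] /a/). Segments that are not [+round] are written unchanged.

i k k w e w o~ a~ e~ i~ o~

From /o/ at 7 rightward: 8 /a/ → [+round]; 9 /e/ → [+round]; 10 /i/ → [+round]; 11 /o/ is itself a trigger — this domain ends here.
From /o/ at 11 rightward: word edge.
Targets with no active source: positions 1 5 stay [-round].
[+round] positions on the surface: 7 8 9 10 11.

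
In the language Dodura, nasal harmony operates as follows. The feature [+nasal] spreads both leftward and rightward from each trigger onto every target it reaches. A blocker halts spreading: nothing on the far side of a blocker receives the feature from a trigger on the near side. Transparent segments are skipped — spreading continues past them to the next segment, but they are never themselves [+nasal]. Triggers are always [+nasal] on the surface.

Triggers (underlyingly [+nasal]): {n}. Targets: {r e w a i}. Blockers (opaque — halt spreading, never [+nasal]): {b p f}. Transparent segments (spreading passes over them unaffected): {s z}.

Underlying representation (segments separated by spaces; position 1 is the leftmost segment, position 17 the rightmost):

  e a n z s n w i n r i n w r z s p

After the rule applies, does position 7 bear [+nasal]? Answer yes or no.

yes

From /n/ at 3 rightward: 4 /z/ transparent; 5 /s/ transparent; 6 /n/ is itself a trigger — this domain ends here.
From /n/ at 3 leftward: 2 /a/ → [+nasal]; 1 /e/ → [+nasal]; word edge.
From /n/ at 6 rightward: 7 /w/ → [+nasal]; 8 /i/ → [+nasal]; 9 /n/ is itself a trigger — this domain ends here.
From /n/ at 6 leftward: 5 /s/ transparent; 4 /z/ transparent; 3 /n/ is itself a trigger — this domain ends here.
From /n/ at 9 rightward: 10 /r/ → [+nasal]; 11 /i/ → [+nasal]; 12 /n/ is itself a trigger — this domain ends here.
From /n/ at 9 leftward: 8 /i/ → [+nasal]; 7 /w/ → [+nasal]; 6 /n/ is itself a trigger — this domain ends here.
From /n/ at 12 rightward: 13 /w/ → [+nasal]; 14 /r/ → [+nasal]; 15 /z/ transparent; 16 /s/ transparent; 17 /p/ blocks.
From /n/ at 12 leftward: 11 /i/ → [+nasal]; 10 /r/ → [+nasal]; 9 /n/ is itself a trigger — this domain ends here.
[+nasal] positions on the surface: 1 2 3 6 7 8 9 10 11 12 13 14.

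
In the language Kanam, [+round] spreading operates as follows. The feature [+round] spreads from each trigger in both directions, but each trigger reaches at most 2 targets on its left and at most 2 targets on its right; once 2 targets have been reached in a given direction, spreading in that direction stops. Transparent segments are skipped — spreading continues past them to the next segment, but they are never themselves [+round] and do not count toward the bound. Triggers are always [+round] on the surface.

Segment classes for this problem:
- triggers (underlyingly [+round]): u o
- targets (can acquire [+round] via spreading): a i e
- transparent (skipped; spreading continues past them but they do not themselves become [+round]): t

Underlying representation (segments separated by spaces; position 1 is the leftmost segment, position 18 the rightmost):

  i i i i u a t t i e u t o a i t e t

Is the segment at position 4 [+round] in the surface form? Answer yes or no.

From /u/ at 5 rightward: 6 /a/ → [+round]; 7 /t/ transparent; 8 /t/ transparent; 9 /i/ → [+round]; bound reached.
From /u/ at 5 leftward: 4 /i/ → [+round]; 3 /i/ → [+round]; bound reached.
From /u/ at 11 rightward: 12 /t/ transparent; 13 /o/ is itself a trigger — this domain ends here.
From /u/ at 11 leftward: 10 /e/ → [+round]; 9 /i/ → [+round]; bound reached.
From /o/ at 13 rightward: 14 /a/ → [+round]; 15 /i/ → [+round]; bound reached.
From /o/ at 13 leftward: 12 /t/ transparent; 11 /u/ is itself a trigger — this domain ends here.
Targets with no active source: positions 1 2 17 stay [-round].
[+round] positions on the surface: 3 4 5 6 9 10 11 13 14 15.

yes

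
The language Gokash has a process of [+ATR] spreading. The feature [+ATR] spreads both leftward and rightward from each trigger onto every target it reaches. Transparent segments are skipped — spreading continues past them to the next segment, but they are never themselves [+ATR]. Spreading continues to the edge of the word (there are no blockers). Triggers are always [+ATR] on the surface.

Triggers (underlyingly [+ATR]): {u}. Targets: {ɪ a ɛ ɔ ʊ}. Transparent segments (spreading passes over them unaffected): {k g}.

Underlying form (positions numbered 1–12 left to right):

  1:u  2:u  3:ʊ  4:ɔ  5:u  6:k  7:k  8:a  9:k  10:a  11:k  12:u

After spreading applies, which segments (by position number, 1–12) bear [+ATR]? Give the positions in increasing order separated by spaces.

1 2 3 4 5 8 10 12

From /u/ at 1 rightward: 2 /u/ is itself a trigger — this domain ends here.
From /u/ at 1 leftward: word edge.
From /u/ at 2 rightward: 3 /ʊ/ → [+ATR]; 4 /ɔ/ → [+ATR]; 5 /u/ is itself a trigger — this domain ends here.
From /u/ at 2 leftward: 1 /u/ is itself a trigger — this domain ends here.
From /u/ at 5 rightward: 6 /k/ transparent; 7 /k/ transparent; 8 /a/ → [+ATR]; 9 /k/ transparent; 10 /a/ → [+ATR]; 11 /k/ transparent; 12 /u/ is itself a trigger — this domain ends here.
From /u/ at 5 leftward: 4 /ɔ/ → [+ATR]; 3 /ʊ/ → [+ATR]; 2 /u/ is itself a trigger — this domain ends here.
From /u/ at 12 rightward: word edge.
From /u/ at 12 leftward: 11 /k/ transparent; 10 /a/ → [+ATR]; 9 /k/ transparent; 8 /a/ → [+ATR]; 7 /k/ transparent; 6 /k/ transparent; 5 /u/ is itself a trigger — this domain ends here.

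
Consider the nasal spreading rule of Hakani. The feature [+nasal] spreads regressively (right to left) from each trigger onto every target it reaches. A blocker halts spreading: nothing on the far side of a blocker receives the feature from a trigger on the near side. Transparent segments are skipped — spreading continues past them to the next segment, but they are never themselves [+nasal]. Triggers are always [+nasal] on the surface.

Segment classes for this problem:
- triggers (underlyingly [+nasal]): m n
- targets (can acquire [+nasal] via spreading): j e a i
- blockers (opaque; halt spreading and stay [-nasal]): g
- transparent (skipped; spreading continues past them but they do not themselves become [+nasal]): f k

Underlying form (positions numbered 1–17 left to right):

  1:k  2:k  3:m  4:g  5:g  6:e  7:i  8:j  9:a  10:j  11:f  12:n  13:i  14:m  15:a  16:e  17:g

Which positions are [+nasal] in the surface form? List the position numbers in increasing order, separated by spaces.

From /m/ at 3 leftward: 2 /k/ transparent; 1 /k/ transparent; word edge.
From /n/ at 12 leftward: 11 /f/ transparent; 10 /j/ → [+nasal]; 9 /a/ → [+nasal]; 8 /j/ → [+nasal]; 7 /i/ → [+nasal]; 6 /e/ → [+nasal]; 5 /g/ blocks.
From /m/ at 14 leftward: 13 /i/ → [+nasal]; 12 /n/ is itself a trigger — this domain ends here.
Targets with no active source: positions 15 16 stay [-nasal].

3 6 7 8 9 10 12 13 14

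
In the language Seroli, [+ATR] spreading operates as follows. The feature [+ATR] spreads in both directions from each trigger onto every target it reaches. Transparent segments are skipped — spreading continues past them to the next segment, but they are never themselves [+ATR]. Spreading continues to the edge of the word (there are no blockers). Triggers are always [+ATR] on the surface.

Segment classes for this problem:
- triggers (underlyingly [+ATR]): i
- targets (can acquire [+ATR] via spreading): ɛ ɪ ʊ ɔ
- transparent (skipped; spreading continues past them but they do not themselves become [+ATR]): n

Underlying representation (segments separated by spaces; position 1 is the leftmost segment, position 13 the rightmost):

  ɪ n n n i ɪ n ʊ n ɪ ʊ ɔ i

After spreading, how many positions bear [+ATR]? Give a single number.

8

From /i/ at 5 rightward: 6 /ɪ/ → [+ATR]; 7 /n/ transparent; 8 /ʊ/ → [+ATR]; 9 /n/ transparent; 10 /ɪ/ → [+ATR]; 11 /ʊ/ → [+ATR]; 12 /ɔ/ → [+ATR]; 13 /i/ is itself a trigger — this domain ends here.
From /i/ at 5 leftward: 4 /n/ transparent; 3 /n/ transparent; 2 /n/ transparent; 1 /ɪ/ → [+ATR]; word edge.
From /i/ at 13 rightward: word edge.
From /i/ at 13 leftward: 12 /ɔ/ → [+ATR]; 11 /ʊ/ → [+ATR]; 10 /ɪ/ → [+ATR]; 9 /n/ transparent; 8 /ʊ/ → [+ATR]; 7 /n/ transparent; 6 /ɪ/ → [+ATR]; 5 /i/ is itself a trigger — this domain ends here.
[+ATR] positions on the surface: 1 5 6 8 10 11 12 13.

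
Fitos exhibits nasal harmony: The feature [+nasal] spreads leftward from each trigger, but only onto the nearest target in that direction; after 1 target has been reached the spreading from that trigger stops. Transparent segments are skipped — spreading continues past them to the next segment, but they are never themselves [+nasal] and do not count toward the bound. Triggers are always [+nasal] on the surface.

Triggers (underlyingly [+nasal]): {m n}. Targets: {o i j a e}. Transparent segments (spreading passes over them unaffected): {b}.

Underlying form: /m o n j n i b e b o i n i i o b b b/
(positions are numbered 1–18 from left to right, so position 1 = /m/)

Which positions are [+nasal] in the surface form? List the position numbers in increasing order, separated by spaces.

1 2 3 4 5 11 12

From /m/ at 1 leftward: word edge.
From /n/ at 3 leftward: 2 /o/ → [+nasal]; bound reached.
From /n/ at 5 leftward: 4 /j/ → [+nasal]; bound reached.
From /n/ at 12 leftward: 11 /i/ → [+nasal]; bound reached.
Targets with no active source: positions 6 8 10 13 14 15 stay [-nasal].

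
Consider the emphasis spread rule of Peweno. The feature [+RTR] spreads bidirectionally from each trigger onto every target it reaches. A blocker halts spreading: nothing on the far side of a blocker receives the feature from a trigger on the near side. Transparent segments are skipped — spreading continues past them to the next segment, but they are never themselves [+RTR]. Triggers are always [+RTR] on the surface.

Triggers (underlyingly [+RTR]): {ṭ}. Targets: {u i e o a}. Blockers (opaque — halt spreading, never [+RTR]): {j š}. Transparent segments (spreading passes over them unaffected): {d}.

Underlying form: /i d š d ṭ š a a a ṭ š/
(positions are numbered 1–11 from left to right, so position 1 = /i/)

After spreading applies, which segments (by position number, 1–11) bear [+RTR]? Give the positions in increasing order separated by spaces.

5 7 8 9 10

From /ṭ/ at 5 rightward: 6 /š/ blocks.
From /ṭ/ at 5 leftward: 4 /d/ transparent; 3 /š/ blocks.
From /ṭ/ at 10 rightward: 11 /š/ blocks.
From /ṭ/ at 10 leftward: 9 /a/ → [+RTR]; 8 /a/ → [+RTR]; 7 /a/ → [+RTR]; 6 /š/ blocks.
Target with no active source: position 1 stays [-emphatic].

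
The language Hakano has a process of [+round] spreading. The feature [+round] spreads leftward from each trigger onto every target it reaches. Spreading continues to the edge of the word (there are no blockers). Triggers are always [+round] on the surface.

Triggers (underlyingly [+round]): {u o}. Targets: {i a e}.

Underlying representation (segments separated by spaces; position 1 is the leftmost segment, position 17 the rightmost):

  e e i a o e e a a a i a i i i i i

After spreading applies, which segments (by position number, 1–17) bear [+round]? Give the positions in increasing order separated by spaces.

1 2 3 4 5

From /o/ at 5 leftward: 4 /a/ → [+round]; 3 /i/ → [+round]; 2 /e/ → [+round]; 1 /e/ → [+round]; word edge.
Targets with no active source: positions 6 7 8 9 10 11 12 13 14 15 16 17 stay [-round].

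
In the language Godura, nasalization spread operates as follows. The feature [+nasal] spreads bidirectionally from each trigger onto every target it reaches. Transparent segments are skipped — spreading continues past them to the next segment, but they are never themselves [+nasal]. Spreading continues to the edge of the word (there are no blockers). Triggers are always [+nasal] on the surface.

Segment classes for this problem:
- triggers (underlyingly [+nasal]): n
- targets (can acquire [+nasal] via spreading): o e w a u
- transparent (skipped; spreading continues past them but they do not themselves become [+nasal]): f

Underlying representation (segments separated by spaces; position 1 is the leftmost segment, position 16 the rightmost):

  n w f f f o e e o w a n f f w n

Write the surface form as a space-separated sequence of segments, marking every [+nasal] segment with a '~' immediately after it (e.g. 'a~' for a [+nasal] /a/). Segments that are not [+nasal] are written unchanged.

From /n/ at 1 rightward: 2 /w/ → [+nasal]; 3 /f/ transparent; 4 /f/ transparent; 5 /f/ transparent; 6 /o/ → [+nasal]; 7 /e/ → [+nasal]; 8 /e/ → [+nasal]; 9 /o/ → [+nasal]; 10 /w/ → [+nasal]; 11 /a/ → [+nasal]; 12 /n/ is itself a trigger — this domain ends here.
From /n/ at 1 leftward: word edge.
From /n/ at 12 rightward: 13 /f/ transparent; 14 /f/ transparent; 15 /w/ → [+nasal]; 16 /n/ is itself a trigger — this domain ends here.
From /n/ at 12 leftward: 11 /a/ → [+nasal]; 10 /w/ → [+nasal]; 9 /o/ → [+nasal]; 8 /e/ → [+nasal]; 7 /e/ → [+nasal]; 6 /o/ → [+nasal]; 5 /f/ transparent; 4 /f/ transparent; 3 /f/ transparent; 2 /w/ → [+nasal]; 1 /n/ is itself a trigger — this domain ends here.
From /n/ at 16 rightward: word edge.
From /n/ at 16 leftward: 15 /w/ → [+nasal]; 14 /f/ transparent; 13 /f/ transparent; 12 /n/ is itself a trigger — this domain ends here.
[+nasal] positions on the surface: 1 2 6 7 8 9 10 11 12 15 16.

n~ w~ f f f o~ e~ e~ o~ w~ a~ n~ f f w~ n~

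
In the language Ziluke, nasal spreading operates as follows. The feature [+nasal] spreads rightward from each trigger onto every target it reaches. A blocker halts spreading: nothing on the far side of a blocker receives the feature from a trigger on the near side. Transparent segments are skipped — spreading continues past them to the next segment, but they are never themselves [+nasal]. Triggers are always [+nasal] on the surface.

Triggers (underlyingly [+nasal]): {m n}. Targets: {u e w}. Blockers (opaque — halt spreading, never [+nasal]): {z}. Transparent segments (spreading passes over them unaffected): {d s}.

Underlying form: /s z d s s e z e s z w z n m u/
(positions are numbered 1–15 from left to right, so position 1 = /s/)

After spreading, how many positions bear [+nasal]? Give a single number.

From /n/ at 13 rightward: 14 /m/ is itself a trigger — this domain ends here.
From /m/ at 14 rightward: 15 /u/ → [+nasal]; word edge.
Targets with no active source: positions 6 8 11 stay [-nasal].
[+nasal] positions on the surface: 13 14 15.

3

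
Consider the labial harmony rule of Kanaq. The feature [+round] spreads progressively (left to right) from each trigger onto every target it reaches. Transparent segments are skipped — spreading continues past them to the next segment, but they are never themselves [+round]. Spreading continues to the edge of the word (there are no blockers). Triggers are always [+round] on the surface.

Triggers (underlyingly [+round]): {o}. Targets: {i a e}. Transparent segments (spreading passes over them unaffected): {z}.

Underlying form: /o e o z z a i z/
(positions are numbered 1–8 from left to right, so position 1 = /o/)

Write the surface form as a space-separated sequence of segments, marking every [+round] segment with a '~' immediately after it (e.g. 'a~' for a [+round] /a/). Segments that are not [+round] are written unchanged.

From /o/ at 1 rightward: 2 /e/ → [+round]; 3 /o/ is itself a trigger — this domain ends here.
From /o/ at 3 rightward: 4 /z/ transparent; 5 /z/ transparent; 6 /a/ → [+round]; 7 /i/ → [+round]; 8 /z/ transparent; word edge.
[+round] positions on the surface: 1 2 3 6 7.

o~ e~ o~ z z a~ i~ z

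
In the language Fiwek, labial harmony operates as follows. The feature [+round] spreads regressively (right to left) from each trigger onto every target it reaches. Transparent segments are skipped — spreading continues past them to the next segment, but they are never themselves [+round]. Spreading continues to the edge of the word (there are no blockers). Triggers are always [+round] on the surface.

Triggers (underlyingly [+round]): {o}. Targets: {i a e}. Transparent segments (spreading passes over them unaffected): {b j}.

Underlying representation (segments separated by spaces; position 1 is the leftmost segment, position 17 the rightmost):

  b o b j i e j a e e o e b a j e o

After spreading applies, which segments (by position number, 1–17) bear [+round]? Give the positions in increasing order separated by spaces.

From /o/ at 2 leftward: 1 /b/ transparent; word edge.
From /o/ at 11 leftward: 10 /e/ → [+round]; 9 /e/ → [+round]; 8 /a/ → [+round]; 7 /j/ transparent; 6 /e/ → [+round]; 5 /i/ → [+round]; 4 /j/ transparent; 3 /b/ transparent; 2 /o/ is itself a trigger — this domain ends here.
From /o/ at 17 leftward: 16 /e/ → [+round]; 15 /j/ transparent; 14 /a/ → [+round]; 13 /b/ transparent; 12 /e/ → [+round]; 11 /o/ is itself a trigger — this domain ends here.

2 5 6 8 9 10 11 12 14 16 17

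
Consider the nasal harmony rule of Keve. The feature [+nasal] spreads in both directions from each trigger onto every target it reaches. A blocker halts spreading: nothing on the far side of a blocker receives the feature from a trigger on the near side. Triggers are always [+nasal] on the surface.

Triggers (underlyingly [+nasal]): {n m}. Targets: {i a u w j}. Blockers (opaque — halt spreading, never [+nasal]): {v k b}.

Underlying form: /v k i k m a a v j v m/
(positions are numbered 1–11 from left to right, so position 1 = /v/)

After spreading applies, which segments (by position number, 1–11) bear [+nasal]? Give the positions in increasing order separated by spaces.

From /m/ at 5 rightward: 6 /a/ → [+nasal]; 7 /a/ → [+nasal]; 8 /v/ blocks.
From /m/ at 5 leftward: 4 /k/ blocks.
From /m/ at 11 rightward: word edge.
From /m/ at 11 leftward: 10 /v/ blocks.
Targets with no active source: positions 3 9 stay [-nasal].

5 6 7 11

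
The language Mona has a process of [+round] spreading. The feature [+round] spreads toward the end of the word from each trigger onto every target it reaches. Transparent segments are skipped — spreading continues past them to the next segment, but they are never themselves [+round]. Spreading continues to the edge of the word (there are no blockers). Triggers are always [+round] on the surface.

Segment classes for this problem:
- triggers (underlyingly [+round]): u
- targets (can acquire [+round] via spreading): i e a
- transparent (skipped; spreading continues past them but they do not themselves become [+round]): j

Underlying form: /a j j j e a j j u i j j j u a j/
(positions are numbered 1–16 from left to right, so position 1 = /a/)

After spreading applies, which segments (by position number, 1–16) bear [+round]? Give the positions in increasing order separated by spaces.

9 10 14 15

From /u/ at 9 rightward: 10 /i/ → [+round]; 11 /j/ transparent; 12 /j/ transparent; 13 /j/ transparent; 14 /u/ is itself a trigger — this domain ends here.
From /u/ at 14 rightward: 15 /a/ → [+round]; 16 /j/ transparent; word edge.
Targets with no active source: positions 1 5 6 stay [-round].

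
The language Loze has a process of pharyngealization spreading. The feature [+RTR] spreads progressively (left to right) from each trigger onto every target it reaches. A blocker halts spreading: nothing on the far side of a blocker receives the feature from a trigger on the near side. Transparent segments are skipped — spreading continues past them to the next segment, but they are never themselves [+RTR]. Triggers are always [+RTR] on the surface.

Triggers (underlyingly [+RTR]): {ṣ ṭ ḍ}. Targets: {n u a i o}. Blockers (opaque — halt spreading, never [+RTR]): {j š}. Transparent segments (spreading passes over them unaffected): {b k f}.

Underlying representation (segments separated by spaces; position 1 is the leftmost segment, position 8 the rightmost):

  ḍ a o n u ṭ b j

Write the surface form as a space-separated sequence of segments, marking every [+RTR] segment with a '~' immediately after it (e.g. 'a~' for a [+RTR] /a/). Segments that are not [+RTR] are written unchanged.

ḍ~ a~ o~ n~ u~ ṭ~ b j

From /ḍ/ at 1 rightward: 2 /a/ → [+RTR]; 3 /o/ → [+RTR]; 4 /n/ → [+RTR]; 5 /u/ → [+RTR]; 6 /ṭ/ is itself a trigger — this domain ends here.
From /ṭ/ at 6 rightward: 7 /b/ transparent; 8 /j/ blocks.
[+RTR] positions on the surface: 1 2 3 4 5 6.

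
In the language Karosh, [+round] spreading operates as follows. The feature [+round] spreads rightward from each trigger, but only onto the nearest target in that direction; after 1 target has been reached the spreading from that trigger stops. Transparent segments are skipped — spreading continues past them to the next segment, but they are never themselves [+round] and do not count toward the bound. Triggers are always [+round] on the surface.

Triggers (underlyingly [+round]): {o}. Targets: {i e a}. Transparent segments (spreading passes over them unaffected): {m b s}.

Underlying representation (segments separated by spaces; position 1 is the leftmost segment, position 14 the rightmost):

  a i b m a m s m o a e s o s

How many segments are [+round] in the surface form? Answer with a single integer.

3

From /o/ at 9 rightward: 10 /a/ → [+round]; bound reached.
From /o/ at 13 rightward: 14 /s/ transparent; word edge.
Targets with no active source: positions 1 2 5 11 stay [-round].
[+round] positions on the surface: 9 10 13.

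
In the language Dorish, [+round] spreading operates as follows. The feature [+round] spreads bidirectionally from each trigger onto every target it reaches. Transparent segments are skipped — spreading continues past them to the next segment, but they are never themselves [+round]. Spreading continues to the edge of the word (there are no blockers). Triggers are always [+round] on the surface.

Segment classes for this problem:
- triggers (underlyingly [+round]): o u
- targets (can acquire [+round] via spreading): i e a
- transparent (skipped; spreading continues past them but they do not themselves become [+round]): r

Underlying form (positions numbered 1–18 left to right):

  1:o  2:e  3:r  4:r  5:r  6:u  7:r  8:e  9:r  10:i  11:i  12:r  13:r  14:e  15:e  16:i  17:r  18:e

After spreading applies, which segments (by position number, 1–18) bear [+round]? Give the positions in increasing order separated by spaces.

From /o/ at 1 rightward: 2 /e/ → [+round]; 3 /r/ transparent; 4 /r/ transparent; 5 /r/ transparent; 6 /u/ is itself a trigger — this domain ends here.
From /o/ at 1 leftward: word edge.
From /u/ at 6 rightward: 7 /r/ transparent; 8 /e/ → [+round]; 9 /r/ transparent; 10 /i/ → [+round]; 11 /i/ → [+round]; 12 /r/ transparent; 13 /r/ transparent; 14 /e/ → [+round]; 15 /e/ → [+round]; 16 /i/ → [+round]; 17 /r/ transparent; 18 /e/ → [+round]; word edge.
From /u/ at 6 leftward: 5 /r/ transparent; 4 /r/ transparent; 3 /r/ transparent; 2 /e/ → [+round]; 1 /o/ is itself a trigger — this domain ends here.

1 2 6 8 10 11 14 15 16 18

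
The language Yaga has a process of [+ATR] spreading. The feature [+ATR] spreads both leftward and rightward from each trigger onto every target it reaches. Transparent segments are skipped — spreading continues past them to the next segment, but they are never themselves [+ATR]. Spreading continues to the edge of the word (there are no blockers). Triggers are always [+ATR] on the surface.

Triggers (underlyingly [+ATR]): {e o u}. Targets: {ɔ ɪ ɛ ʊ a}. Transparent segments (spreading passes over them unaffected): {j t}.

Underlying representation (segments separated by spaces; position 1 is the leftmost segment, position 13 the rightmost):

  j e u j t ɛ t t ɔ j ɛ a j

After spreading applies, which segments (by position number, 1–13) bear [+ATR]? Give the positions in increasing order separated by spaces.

From /e/ at 2 rightward: 3 /u/ is itself a trigger — this domain ends here.
From /e/ at 2 leftward: 1 /j/ transparent; word edge.
From /u/ at 3 rightward: 4 /j/ transparent; 5 /t/ transparent; 6 /ɛ/ → [+ATR]; 7 /t/ transparent; 8 /t/ transparent; 9 /ɔ/ → [+ATR]; 10 /j/ transparent; 11 /ɛ/ → [+ATR]; 12 /a/ → [+ATR]; 13 /j/ transparent; word edge.
From /u/ at 3 leftward: 2 /e/ is itself a trigger — this domain ends here.

2 3 6 9 11 12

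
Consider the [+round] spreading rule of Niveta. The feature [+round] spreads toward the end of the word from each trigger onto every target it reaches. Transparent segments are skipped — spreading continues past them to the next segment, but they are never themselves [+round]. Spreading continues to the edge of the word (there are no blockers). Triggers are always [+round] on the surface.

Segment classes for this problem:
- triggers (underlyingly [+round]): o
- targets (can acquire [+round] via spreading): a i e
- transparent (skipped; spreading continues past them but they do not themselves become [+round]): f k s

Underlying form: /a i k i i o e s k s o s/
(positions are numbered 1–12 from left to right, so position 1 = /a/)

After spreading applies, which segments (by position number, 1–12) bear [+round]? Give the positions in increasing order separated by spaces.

From /o/ at 6 rightward: 7 /e/ → [+round]; 8 /s/ transparent; 9 /k/ transparent; 10 /s/ transparent; 11 /o/ is itself a trigger — this domain ends here.
From /o/ at 11 rightward: 12 /s/ transparent; word edge.
Targets with no active source: positions 1 2 4 5 stay [-round].

6 7 11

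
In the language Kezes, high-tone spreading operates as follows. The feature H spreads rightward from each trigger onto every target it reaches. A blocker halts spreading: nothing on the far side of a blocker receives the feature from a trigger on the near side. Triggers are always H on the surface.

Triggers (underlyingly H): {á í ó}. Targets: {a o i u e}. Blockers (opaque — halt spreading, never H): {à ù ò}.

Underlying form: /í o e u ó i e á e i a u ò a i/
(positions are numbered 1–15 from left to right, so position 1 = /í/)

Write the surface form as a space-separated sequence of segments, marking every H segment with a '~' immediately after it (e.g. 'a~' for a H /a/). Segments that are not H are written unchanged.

From /í/ at 1 rightward: 2 /o/ → H; 3 /e/ → H; 4 /u/ → H; 5 /ó/ is itself a trigger — this domain ends here.
From /ó/ at 5 rightward: 6 /i/ → H; 7 /e/ → H; 8 /á/ is itself a trigger — this domain ends here.
From /á/ at 8 rightward: 9 /e/ → H; 10 /i/ → H; 11 /a/ → H; 12 /u/ → H; 13 /ò/ blocks.
Targets with no active source: positions 14 15 stay [-high tone].
H positions on the surface: 1 2 3 4 5 6 7 8 9 10 11 12.

í~ o~ e~ u~ ó~ i~ e~ á~ e~ i~ a~ u~ ò a i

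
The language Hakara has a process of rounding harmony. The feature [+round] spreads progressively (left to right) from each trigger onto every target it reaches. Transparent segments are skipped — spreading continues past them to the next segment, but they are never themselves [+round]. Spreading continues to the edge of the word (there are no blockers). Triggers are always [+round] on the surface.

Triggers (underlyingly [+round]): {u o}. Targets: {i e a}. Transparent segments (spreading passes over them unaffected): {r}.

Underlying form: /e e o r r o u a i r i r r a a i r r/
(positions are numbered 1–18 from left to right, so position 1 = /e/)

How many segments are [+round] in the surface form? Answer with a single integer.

From /o/ at 3 rightward: 4 /r/ transparent; 5 /r/ transparent; 6 /o/ is itself a trigger — this domain ends here.
From /o/ at 6 rightward: 7 /u/ is itself a trigger — this domain ends here.
From /u/ at 7 rightward: 8 /a/ → [+round]; 9 /i/ → [+round]; 10 /r/ transparent; 11 /i/ → [+round]; 12 /r/ transparent; 13 /r/ transparent; 14 /a/ → [+round]; 15 /a/ → [+round]; 16 /i/ → [+round]; 17 /r/ transparent; 18 /r/ transparent; word edge.
Targets with no active source: positions 1 2 stay [-round].
[+round] positions on the surface: 3 6 7 8 9 11 14 15 16.

9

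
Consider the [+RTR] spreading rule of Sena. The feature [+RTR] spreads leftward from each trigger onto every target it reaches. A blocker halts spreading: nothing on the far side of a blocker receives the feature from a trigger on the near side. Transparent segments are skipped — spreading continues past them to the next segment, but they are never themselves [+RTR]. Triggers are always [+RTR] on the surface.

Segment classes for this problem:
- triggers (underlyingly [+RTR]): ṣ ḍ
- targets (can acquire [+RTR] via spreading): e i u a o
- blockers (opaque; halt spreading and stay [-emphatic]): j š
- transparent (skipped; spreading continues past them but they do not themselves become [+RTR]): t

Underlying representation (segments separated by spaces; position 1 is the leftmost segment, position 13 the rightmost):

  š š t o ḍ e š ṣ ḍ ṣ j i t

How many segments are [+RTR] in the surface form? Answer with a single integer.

5

From /ḍ/ at 5 leftward: 4 /o/ → [+RTR]; 3 /t/ transparent; 2 /š/ blocks.
From /ṣ/ at 8 leftward: 7 /š/ blocks.
From /ḍ/ at 9 leftward: 8 /ṣ/ is itself a trigger — this domain ends here.
From /ṣ/ at 10 leftward: 9 /ḍ/ is itself a trigger — this domain ends here.
Targets with no active source: positions 6 12 stay [-emphatic].
[+RTR] positions on the surface: 4 5 8 9 10.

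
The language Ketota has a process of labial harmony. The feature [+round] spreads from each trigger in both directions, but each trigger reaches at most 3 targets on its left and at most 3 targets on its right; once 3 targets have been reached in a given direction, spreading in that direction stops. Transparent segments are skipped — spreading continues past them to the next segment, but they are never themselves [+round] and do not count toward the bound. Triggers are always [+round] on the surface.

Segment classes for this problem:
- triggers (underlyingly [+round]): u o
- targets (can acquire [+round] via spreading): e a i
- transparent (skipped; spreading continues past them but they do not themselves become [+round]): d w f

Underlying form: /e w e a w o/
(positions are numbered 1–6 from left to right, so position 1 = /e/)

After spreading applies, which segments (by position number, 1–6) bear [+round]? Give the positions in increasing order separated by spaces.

From /o/ at 6 rightward: word edge.
From /o/ at 6 leftward: 5 /w/ transparent; 4 /a/ → [+round]; 3 /e/ → [+round]; 2 /w/ transparent; 1 /e/ → [+round]; bound reached.

1 3 4 6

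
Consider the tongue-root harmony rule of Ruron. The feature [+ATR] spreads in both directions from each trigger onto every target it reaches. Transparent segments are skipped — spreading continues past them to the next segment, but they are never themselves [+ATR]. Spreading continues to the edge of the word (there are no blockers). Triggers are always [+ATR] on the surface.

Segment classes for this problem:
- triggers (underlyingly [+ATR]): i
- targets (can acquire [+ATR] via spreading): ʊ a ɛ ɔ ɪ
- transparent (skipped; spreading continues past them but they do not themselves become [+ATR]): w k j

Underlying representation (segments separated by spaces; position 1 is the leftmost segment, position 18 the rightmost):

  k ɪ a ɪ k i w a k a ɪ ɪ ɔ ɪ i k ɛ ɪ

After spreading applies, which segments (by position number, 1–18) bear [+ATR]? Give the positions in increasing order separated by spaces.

From /i/ at 6 rightward: 7 /w/ transparent; 8 /a/ → [+ATR]; 9 /k/ transparent; 10 /a/ → [+ATR]; 11 /ɪ/ → [+ATR]; 12 /ɪ/ → [+ATR]; 13 /ɔ/ → [+ATR]; 14 /ɪ/ → [+ATR]; 15 /i/ is itself a trigger — this domain ends here.
From /i/ at 6 leftward: 5 /k/ transparent; 4 /ɪ/ → [+ATR]; 3 /a/ → [+ATR]; 2 /ɪ/ → [+ATR]; 1 /k/ transparent; word edge.
From /i/ at 15 rightward: 16 /k/ transparent; 17 /ɛ/ → [+ATR]; 18 /ɪ/ → [+ATR]; word edge.
From /i/ at 15 leftward: 14 /ɪ/ → [+ATR]; 13 /ɔ/ → [+ATR]; 12 /ɪ/ → [+ATR]; 11 /ɪ/ → [+ATR]; 10 /a/ → [+ATR]; 9 /k/ transparent; 8 /a/ → [+ATR]; 7 /w/ transparent; 6 /i/ is itself a trigger — this domain ends here.

2 3 4 6 8 10 11 12 13 14 15 17 18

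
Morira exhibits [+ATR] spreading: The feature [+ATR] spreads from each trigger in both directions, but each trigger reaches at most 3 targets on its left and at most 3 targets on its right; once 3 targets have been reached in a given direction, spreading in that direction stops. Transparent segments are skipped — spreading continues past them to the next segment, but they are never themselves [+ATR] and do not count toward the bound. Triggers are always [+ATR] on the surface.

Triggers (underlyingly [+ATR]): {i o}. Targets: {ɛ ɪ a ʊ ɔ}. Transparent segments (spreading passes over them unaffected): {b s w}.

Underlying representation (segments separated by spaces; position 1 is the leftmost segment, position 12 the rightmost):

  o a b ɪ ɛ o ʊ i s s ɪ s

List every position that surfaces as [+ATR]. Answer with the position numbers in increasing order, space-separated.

1 2 4 5 6 7 8 11

From /o/ at 1 rightward: 2 /a/ → [+ATR]; 3 /b/ transparent; 4 /ɪ/ → [+ATR]; 5 /ɛ/ → [+ATR]; bound reached.
From /o/ at 1 leftward: word edge.
From /o/ at 6 rightward: 7 /ʊ/ → [+ATR]; 8 /i/ is itself a trigger — this domain ends here.
From /o/ at 6 leftward: 5 /ɛ/ → [+ATR]; 4 /ɪ/ → [+ATR]; 3 /b/ transparent; 2 /a/ → [+ATR]; bound reached.
From /i/ at 8 rightward: 9 /s/ transparent; 10 /s/ transparent; 11 /ɪ/ → [+ATR]; 12 /s/ transparent; word edge.
From /i/ at 8 leftward: 7 /ʊ/ → [+ATR]; 6 /o/ is itself a trigger — this domain ends here.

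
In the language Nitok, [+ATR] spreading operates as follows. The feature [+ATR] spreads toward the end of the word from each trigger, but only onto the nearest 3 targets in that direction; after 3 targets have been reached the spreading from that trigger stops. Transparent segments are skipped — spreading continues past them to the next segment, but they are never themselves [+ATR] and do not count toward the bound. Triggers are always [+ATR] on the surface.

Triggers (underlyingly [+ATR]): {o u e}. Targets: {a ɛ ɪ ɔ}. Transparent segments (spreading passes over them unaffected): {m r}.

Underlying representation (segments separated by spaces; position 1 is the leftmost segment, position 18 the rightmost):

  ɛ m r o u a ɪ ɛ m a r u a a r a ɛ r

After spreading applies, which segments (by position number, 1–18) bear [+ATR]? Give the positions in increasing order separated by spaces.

From /o/ at 4 rightward: 5 /u/ is itself a trigger — this domain ends here.
From /u/ at 5 rightward: 6 /a/ → [+ATR]; 7 /ɪ/ → [+ATR]; 8 /ɛ/ → [+ATR]; bound reached.
From /u/ at 12 rightward: 13 /a/ → [+ATR]; 14 /a/ → [+ATR]; 15 /r/ transparent; 16 /a/ → [+ATR]; bound reached.
Targets with no active source: positions 1 10 17 stay [-ATR].

4 5 6 7 8 12 13 14 16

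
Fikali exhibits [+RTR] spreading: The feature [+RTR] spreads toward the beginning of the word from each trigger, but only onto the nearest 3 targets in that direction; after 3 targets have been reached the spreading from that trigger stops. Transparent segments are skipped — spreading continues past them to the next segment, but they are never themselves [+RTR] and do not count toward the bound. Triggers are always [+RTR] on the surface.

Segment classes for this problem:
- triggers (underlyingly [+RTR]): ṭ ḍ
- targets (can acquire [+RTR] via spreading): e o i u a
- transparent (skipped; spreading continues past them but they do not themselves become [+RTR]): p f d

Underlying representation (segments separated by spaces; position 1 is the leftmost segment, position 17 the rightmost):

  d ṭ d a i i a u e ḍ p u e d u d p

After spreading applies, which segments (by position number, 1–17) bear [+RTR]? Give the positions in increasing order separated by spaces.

2 7 8 9 10

From /ṭ/ at 2 leftward: 1 /d/ transparent; word edge.
From /ḍ/ at 10 leftward: 9 /e/ → [+RTR]; 8 /u/ → [+RTR]; 7 /a/ → [+RTR]; bound reached.
Targets with no active source: positions 4 5 6 12 13 15 stay [-emphatic].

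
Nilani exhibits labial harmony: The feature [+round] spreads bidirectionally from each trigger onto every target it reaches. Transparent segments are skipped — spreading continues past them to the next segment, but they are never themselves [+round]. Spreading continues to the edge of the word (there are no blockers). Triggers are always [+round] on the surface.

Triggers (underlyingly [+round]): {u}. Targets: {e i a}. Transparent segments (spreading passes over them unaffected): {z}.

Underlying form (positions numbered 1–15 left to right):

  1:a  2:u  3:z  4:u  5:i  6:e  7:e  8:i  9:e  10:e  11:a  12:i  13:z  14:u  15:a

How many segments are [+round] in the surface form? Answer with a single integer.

13

From /u/ at 2 rightward: 3 /z/ transparent; 4 /u/ is itself a trigger — this domain ends here.
From /u/ at 2 leftward: 1 /a/ → [+round]; word edge.
From /u/ at 4 rightward: 5 /i/ → [+round]; 6 /e/ → [+round]; 7 /e/ → [+round]; 8 /i/ → [+round]; 9 /e/ → [+round]; 10 /e/ → [+round]; 11 /a/ → [+round]; 12 /i/ → [+round]; 13 /z/ transparent; 14 /u/ is itself a trigger — this domain ends here.
From /u/ at 4 leftward: 3 /z/ transparent; 2 /u/ is itself a trigger — this domain ends here.
From /u/ at 14 rightward: 15 /a/ → [+round]; word edge.
From /u/ at 14 leftward: 13 /z/ transparent; 12 /i/ → [+round]; 11 /a/ → [+round]; 10 /e/ → [+round]; 9 /e/ → [+round]; 8 /i/ → [+round]; 7 /e/ → [+round]; 6 /e/ → [+round]; 5 /i/ → [+round]; 4 /u/ is itself a trigger — this domain ends here.
[+round] positions on the surface: 1 2 4 5 6 7 8 9 10 11 12 14 15.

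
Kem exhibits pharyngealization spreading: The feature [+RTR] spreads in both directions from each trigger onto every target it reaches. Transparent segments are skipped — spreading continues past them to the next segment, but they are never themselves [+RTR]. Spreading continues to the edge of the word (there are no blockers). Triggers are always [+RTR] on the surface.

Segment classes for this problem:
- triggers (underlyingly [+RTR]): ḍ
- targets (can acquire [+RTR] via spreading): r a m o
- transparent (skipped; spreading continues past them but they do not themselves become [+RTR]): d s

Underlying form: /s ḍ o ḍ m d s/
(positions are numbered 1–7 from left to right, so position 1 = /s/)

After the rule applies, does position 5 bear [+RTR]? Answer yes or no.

yes

From /ḍ/ at 2 rightward: 3 /o/ → [+RTR]; 4 /ḍ/ is itself a trigger — this domain ends here.
From /ḍ/ at 2 leftward: 1 /s/ transparent; word edge.
From /ḍ/ at 4 rightward: 5 /m/ → [+RTR]; 6 /d/ transparent; 7 /s/ transparent; word edge.
From /ḍ/ at 4 leftward: 3 /o/ → [+RTR]; 2 /ḍ/ is itself a trigger — this domain ends here.
[+RTR] positions on the surface: 2 3 4 5.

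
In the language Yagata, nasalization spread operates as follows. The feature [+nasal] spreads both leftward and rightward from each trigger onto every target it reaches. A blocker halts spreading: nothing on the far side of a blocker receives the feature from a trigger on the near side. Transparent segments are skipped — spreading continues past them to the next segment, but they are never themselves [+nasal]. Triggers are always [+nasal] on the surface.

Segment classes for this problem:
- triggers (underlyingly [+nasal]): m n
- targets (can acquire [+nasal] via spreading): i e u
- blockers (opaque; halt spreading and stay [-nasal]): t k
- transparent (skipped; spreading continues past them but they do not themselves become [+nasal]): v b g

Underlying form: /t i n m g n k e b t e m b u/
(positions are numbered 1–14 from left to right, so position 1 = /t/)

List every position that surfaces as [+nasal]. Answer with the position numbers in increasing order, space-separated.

2 3 4 6 11 12 14

From /n/ at 3 rightward: 4 /m/ is itself a trigger — this domain ends here.
From /n/ at 3 leftward: 2 /i/ → [+nasal]; 1 /t/ blocks.
From /m/ at 4 rightward: 5 /g/ transparent; 6 /n/ is itself a trigger — this domain ends here.
From /m/ at 4 leftward: 3 /n/ is itself a trigger — this domain ends here.
From /n/ at 6 rightward: 7 /k/ blocks.
From /n/ at 6 leftward: 5 /g/ transparent; 4 /m/ is itself a trigger — this domain ends here.
From /m/ at 12 rightward: 13 /b/ transparent; 14 /u/ → [+nasal]; word edge.
From /m/ at 12 leftward: 11 /e/ → [+nasal]; 10 /t/ blocks.
Target with no active source: position 8 stays [-nasal].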